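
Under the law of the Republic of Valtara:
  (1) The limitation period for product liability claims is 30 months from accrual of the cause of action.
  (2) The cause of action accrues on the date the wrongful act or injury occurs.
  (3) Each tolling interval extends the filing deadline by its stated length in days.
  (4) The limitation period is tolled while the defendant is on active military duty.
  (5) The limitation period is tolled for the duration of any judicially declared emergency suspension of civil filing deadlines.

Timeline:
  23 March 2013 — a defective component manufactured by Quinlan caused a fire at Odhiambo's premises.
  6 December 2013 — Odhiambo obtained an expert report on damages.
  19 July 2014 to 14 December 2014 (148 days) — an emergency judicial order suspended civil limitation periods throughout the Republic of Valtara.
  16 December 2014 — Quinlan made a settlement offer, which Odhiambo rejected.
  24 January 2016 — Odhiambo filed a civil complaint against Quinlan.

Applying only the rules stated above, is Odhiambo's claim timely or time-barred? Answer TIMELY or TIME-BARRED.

TIMELY

The limitation period began to run on 23 March 2013.
Adding the 30 months base period to 23 March 2013 gives a deadline of 23 September 2015, before any tolling.
Because the emergency suspension of filing deadlines ran from 19 July 2014 to 14 December 2014, the deadline is extended by 148 days to 18 February 2016.
Nothing else in the chronology tolls or restarts the period.
Filing on 24 January 2016 beat the 18 February 2016 deadline — the action is timely.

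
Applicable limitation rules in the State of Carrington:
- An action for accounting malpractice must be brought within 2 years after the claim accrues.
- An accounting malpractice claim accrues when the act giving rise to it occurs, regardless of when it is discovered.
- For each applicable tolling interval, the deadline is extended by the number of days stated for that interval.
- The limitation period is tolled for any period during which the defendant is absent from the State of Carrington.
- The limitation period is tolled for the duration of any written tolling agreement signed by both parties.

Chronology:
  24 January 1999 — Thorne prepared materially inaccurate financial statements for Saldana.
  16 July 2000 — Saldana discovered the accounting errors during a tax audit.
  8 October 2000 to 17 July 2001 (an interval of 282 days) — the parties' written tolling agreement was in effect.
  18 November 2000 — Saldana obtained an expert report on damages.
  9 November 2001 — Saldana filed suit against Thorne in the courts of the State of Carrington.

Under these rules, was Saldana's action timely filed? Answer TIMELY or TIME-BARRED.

TIME-BARRED

Because the rule ties accrual to occurrence, the claim accrued on 24 January 1999, not on the 16 July 2000 discovery date.
2 years from 24 January 1999 is 24 January 2001.
Because the written tolling agreement ran from 8 October 2000 to 17 July 2001, the deadline is extended by 282 days to 2 November 2001.
Nothing else in the chronology tolls or restarts the period.
Filing on 9 November 2001 missed the 2 November 2001 deadline — the action is time-barred.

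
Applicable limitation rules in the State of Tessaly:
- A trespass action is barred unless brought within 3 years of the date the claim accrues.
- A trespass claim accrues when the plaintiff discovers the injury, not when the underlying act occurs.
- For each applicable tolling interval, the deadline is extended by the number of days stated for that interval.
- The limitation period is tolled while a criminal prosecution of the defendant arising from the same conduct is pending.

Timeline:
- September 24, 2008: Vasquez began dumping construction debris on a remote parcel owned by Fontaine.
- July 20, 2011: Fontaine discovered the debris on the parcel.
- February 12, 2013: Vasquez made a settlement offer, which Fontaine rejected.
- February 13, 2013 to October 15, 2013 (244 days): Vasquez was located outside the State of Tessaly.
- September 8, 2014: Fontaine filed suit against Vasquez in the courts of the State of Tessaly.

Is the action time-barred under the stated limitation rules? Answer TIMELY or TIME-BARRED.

Under the discovery rule, the claim accrued on July 20, 2011, when Fontaine discovered the injury — not on the September 24, 2008 date of the underlying act.
The untolled deadline — 3 years after July 20, 2011 — is July 20, 2014.
The defendant's absence from the jurisdiction from February 13, 2013 to October 15, 2013 does not toll the period, because no stated rule makes the defendant's absence a tolling event.
Nothing else in the chronology tolls or restarts the period.
Fontaine filed on September 8, 2014, after the July 20, 2014 deadline, so the action is time-barred.

TIME-BARRED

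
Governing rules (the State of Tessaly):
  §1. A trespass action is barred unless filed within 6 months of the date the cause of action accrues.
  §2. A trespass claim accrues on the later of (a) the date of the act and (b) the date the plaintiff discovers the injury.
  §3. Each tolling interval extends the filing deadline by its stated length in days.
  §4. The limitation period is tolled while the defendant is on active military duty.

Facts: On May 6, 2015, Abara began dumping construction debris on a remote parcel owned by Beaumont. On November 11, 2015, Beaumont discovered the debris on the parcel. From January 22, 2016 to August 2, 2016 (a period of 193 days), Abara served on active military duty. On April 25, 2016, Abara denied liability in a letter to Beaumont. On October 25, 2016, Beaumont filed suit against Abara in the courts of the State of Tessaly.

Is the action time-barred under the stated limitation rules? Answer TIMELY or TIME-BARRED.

The claim accrued on November 11, 2015 — the later of the May 6, 2015 act and the November 11, 2015 discovery.
Adding the 6 months base period to November 11, 2015 gives a deadline of May 11, 2016, before any tolling.
The period was tolled for 193 days by the defendant's active military service (January 22, 2016 to August 2, 2016), pushing the deadline to November 20, 2016.
Nothing else in the chronology tolls or restarts the period.
Beaumont filed on October 25, 2016, before the November 20, 2016 deadline, so the action is timely.

TIMELY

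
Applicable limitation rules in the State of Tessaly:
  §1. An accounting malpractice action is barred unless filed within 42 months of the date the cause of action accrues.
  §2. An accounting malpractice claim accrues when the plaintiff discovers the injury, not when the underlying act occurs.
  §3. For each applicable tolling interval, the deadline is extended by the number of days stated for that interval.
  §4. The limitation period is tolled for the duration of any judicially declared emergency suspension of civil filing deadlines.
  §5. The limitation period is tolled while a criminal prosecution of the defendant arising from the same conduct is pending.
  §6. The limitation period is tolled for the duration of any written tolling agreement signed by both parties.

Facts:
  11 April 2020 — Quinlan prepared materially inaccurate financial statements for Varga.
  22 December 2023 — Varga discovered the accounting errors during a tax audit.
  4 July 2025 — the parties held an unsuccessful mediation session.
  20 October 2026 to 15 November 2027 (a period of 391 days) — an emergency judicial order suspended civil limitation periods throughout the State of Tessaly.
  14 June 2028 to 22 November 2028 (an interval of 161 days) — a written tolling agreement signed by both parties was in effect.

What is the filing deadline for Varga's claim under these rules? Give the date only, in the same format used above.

Under the discovery rule, the claim accrued on 22 December 2023, when Varga discovered the injury — not on the 11 April 2020 date of the underlying act.
The untolled deadline — 42 months after 22 December 2023 — is 22 June 2027.
Because the emergency suspension of filing deadlines ran from 20 October 2026 to 15 November 2027, the deadline is extended by 391 days to 17 July 2028.
The period was tolled for 161 days by the written tolling agreement (14 June 2028 to 22 November 2028), pushing the deadline to 25 December 2028.
Nothing else in the chronology tolls or restarts the period.

25 December 2028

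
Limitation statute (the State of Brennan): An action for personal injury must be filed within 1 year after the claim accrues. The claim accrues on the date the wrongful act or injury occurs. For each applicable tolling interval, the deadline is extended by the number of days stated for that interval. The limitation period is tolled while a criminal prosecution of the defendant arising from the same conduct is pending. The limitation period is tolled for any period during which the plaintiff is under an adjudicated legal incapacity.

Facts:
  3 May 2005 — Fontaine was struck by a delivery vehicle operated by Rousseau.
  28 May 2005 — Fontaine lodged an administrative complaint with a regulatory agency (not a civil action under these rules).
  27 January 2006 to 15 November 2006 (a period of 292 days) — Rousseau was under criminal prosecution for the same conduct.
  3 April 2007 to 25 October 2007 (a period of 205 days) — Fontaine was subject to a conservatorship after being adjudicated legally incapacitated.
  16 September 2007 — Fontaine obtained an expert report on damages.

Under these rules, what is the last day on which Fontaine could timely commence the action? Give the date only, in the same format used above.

19 February 2007

The claim accrued on 3 May 2005, when the wrongful act occurred.
The untolled deadline — 1 year after 3 May 2005 — is 3 May 2006.
Because the pending criminal prosecution ran from 27 January 2006 to 15 November 2006, the deadline is extended by 292 days to 19 February 2007.
The plaintiff's legal incapacity starting 3 April 2007 came too late — the period had run on 19 February 2007 — and so does not extend the deadline.
None of the other events listed affects the running of the period under the stated rules.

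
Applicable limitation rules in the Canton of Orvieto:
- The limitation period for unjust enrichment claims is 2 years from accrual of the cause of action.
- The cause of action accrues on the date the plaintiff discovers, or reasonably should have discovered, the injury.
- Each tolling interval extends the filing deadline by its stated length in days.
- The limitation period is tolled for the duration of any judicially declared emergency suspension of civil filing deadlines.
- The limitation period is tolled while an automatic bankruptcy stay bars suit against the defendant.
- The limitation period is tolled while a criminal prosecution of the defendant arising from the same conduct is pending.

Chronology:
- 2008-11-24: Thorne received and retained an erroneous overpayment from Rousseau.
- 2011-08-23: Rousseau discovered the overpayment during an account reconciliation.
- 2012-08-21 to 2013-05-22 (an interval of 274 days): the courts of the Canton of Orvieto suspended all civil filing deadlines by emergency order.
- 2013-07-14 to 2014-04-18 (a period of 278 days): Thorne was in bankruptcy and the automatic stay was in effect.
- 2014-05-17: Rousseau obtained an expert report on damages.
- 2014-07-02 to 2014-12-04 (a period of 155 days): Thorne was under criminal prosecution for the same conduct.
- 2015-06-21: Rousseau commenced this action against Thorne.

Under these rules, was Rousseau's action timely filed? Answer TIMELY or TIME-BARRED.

TIMELY

The claim did not accrue until Rousseau discovered the injury on 2011-08-23; the 2008-11-24 act date does not start the clock under the stated rule.
2 years from 2011-08-23 is 2013-08-23.
Because the emergency suspension of filing deadlines ran from 2012-08-21 to 2013-05-22, the deadline is extended by 274 days to 2014-05-24.
The period was tolled for 278 days by the automatic bankruptcy stay (2013-07-14 to 2014-04-18), pushing the deadline to 2015-02-26.
The period was tolled for 155 days by the pending criminal prosecution (2014-07-02 to 2014-12-04), pushing the deadline to 2015-07-31.
Nothing else in the chronology tolls or restarts the period.
Filing on 2015-06-21 beat the 2015-07-31 deadline — the action is timely.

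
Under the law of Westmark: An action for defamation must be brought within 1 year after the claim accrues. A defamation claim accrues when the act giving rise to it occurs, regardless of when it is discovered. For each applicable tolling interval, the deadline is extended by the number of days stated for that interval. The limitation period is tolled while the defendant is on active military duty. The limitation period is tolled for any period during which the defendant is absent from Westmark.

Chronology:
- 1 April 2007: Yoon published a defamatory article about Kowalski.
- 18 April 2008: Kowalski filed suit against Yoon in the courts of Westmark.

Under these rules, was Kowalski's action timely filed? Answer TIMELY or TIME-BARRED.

TIME-BARRED

The claim accrued on 1 April 2007, the date of the act.
1 year from 1 April 2007 is 1 April 2008.
Kowalski filed on 18 April 2008, after the 1 April 2008 deadline, so the action is time-barred.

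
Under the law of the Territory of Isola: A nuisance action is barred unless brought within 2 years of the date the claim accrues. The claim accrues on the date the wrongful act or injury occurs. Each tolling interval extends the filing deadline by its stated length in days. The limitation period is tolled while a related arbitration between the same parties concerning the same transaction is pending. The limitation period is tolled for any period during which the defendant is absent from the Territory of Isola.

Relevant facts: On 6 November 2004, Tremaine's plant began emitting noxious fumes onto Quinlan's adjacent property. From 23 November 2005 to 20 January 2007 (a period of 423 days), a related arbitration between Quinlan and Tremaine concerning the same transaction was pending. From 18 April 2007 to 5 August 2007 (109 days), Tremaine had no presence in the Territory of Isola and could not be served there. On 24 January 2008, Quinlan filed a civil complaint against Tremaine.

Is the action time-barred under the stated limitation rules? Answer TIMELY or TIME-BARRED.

TIMELY

The claim accrued on 6 November 2004, the date of the act.
The untolled deadline — 2 years after 6 November 2004 — is 6 November 2006.
Because the pending related arbitration ran from 23 November 2005 to 20 January 2007, the deadline is extended by 423 days to 3 January 2008.
The period was tolled for 109 days by the defendant's absence from the jurisdiction (18 April 2007 to 5 August 2007), pushing the deadline to 21 April 2008.
Filing on 24 January 2008 beat the 21 April 2008 deadline — the action is timely.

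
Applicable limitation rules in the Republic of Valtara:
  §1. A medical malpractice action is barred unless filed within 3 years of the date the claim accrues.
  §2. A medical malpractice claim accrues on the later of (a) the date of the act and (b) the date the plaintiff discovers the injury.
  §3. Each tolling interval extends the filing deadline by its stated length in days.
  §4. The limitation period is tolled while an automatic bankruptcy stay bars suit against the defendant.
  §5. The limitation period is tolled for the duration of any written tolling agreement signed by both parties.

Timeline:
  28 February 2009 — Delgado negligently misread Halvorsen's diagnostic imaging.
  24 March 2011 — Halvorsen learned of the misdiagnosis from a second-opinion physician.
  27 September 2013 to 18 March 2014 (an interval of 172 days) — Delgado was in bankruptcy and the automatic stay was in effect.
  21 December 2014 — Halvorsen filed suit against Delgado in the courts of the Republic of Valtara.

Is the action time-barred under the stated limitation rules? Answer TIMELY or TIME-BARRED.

The claim accrued on 24 March 2011 — the later of the 28 February 2009 act and the 24 March 2011 discovery.
Adding the 3 years base period to 24 March 2011 gives a deadline of 24 March 2014, before any tolling.
Because the automatic bankruptcy stay ran from 27 September 2013 to 18 March 2014, the deadline is extended by 172 days to 12 September 2014.
The 21 December 2014 filing falls after the 12 September 2014 deadline; the claim is time-barred.

TIME-BARRED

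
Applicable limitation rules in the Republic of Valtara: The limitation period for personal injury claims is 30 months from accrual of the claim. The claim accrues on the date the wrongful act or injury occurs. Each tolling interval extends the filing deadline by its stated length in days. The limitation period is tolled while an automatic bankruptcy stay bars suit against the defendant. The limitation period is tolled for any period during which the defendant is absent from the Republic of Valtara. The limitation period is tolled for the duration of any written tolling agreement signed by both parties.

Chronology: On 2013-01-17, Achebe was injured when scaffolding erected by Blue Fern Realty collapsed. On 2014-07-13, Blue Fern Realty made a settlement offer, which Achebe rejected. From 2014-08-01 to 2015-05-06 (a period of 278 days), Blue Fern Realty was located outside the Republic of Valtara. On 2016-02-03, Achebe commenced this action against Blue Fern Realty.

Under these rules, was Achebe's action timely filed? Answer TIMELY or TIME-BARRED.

TIMELY

The claim accrued on 2013-01-17, the date of the act.
The untolled deadline — 30 months after 2013-01-17 — is 2015-07-17.
The defendant's absence from the jurisdiction from 2014-08-01 to 2015-05-06 tolled the period for 278 days, extending the deadline to 2016-04-20.
Nothing else in the chronology tolls or restarts the period.
Filing on 2016-02-03 beat the 2016-04-20 deadline — the action is timely.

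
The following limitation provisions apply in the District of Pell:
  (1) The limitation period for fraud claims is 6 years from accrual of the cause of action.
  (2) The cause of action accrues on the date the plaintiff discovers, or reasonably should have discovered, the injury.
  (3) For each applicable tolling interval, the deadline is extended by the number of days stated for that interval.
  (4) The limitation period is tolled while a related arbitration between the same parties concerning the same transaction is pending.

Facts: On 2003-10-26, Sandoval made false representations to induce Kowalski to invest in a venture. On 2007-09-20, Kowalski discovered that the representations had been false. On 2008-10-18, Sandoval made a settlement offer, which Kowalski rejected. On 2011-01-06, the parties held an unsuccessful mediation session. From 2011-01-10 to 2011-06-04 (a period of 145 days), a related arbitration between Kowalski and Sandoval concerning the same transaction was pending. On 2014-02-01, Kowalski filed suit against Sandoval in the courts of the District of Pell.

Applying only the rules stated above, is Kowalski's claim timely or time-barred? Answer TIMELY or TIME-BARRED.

TIMELY

The claim did not accrue until Kowalski discovered the injury on 2007-09-20; the 2003-10-26 act date does not start the clock under the stated rule.
The untolled deadline — 6 years after 2007-09-20 — is 2013-09-20.
Because the pending related arbitration ran from 2011-01-10 to 2011-06-04, the deadline is extended by 145 days to 2014-02-12.
The other events in the timeline have no effect on the limitation period under the stated rules.
Filing on 2014-02-01 beat the 2014-02-12 deadline — the action is timely.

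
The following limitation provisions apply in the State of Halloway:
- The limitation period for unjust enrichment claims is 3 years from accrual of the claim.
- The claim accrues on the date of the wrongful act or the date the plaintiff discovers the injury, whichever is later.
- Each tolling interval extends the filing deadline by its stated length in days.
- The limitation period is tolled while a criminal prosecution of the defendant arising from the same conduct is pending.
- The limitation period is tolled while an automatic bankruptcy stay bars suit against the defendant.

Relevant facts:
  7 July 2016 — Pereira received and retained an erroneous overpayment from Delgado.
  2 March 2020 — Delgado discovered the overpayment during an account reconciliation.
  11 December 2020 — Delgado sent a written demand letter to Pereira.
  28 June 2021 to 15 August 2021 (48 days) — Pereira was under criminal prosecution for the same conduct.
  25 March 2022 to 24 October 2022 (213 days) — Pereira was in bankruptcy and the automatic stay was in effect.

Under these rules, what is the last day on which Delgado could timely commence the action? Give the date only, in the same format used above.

18 November 2023

Taking the later of the act (7 July 2016) and discovery (2 March 2020), the claim accrued on 2 March 2020.
The untolled deadline — 3 years after 2 March 2020 — is 2 March 2023.
The pending criminal prosecution from 28 June 2021 to 15 August 2021 tolled the period for 48 days, extending the deadline to 19 April 2023.
Because the automatic bankruptcy stay ran from 25 March 2022 to 24 October 2022, the deadline is extended by 213 days to 18 November 2023.
None of the other events listed affects the running of the period under the stated rules.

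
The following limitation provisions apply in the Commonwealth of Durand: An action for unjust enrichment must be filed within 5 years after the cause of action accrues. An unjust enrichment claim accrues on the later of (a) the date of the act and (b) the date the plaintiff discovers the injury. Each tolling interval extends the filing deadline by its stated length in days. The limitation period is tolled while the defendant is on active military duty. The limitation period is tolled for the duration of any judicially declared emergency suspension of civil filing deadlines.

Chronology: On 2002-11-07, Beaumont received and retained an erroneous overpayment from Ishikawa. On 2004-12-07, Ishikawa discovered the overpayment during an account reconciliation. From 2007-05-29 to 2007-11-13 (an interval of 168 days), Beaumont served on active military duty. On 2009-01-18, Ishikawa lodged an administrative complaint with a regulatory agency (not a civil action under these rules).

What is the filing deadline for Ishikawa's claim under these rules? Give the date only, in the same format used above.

The claim accrued on 2004-12-07 — the later of the 2002-11-07 act and the 2004-12-07 discovery.
5 years from 2004-12-07 is 2009-12-07.
The period was tolled for 168 days by the defendant's active military service (2007-05-29 to 2007-11-13), pushing the deadline to 2010-05-24.
The other events in the timeline have no effect on the limitation period under the stated rules.

2010-05-24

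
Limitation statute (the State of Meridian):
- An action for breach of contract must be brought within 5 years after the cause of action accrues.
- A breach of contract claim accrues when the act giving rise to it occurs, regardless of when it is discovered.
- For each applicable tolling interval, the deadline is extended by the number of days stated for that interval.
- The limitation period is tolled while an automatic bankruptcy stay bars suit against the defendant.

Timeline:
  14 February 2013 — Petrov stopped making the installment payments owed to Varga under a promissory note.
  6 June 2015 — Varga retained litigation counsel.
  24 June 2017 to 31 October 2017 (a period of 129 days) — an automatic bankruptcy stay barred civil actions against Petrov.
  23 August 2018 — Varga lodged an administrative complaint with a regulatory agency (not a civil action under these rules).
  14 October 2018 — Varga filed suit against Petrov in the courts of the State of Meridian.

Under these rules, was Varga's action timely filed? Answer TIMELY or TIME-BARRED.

The limitation period began to run on 14 February 2013.
Adding the 5 years base period to 14 February 2013 gives a deadline of 14 February 2018, before any tolling.
Because the automatic bankruptcy stay ran from 24 June 2017 to 31 October 2017, the deadline is extended by 129 days to 23 June 2018.
Nothing else in the chronology tolls or restarts the period.
Filing on 14 October 2018 missed the 23 June 2018 deadline — the action is time-barred.

TIME-BARRED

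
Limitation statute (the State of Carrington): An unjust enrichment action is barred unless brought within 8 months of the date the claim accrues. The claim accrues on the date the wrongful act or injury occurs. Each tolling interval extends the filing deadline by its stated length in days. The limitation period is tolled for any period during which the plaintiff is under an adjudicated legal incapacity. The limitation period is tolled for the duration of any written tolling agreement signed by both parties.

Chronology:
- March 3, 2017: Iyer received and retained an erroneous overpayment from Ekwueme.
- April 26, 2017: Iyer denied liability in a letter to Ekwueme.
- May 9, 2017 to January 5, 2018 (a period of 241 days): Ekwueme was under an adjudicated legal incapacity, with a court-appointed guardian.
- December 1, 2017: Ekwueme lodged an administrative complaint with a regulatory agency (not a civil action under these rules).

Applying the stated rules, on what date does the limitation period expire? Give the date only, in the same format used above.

The claim accrued on March 3, 2017, the date of the act.
Adding the 8 months base period to March 3, 2017 gives a deadline of November 3, 2017, before any tolling.
The period was tolled for 241 days by the plaintiff's legal incapacity (May 9, 2017 to January 5, 2018), pushing the deadline to July 2, 2018.
None of the other events listed affects the running of the period under the stated rules.

July 2, 2018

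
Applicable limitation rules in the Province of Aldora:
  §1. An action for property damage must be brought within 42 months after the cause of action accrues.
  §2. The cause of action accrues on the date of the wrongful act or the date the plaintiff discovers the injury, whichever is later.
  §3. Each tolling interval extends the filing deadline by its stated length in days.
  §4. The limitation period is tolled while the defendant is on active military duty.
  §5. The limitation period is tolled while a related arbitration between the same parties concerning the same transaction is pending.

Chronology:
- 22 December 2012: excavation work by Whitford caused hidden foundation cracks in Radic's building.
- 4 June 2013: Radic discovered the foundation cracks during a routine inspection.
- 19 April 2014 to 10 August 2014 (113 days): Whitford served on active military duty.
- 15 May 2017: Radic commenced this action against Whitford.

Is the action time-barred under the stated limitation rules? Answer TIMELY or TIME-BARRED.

TIME-BARRED

The claim accrued on 4 June 2013 — the later of the 22 December 2012 act and the 4 June 2013 discovery.
Adding the 42 months base period to 4 June 2013 gives a deadline of 4 December 2016, before any tolling.
The defendant's active military service from 19 April 2014 to 10 August 2014 tolled the period for 113 days, extending the deadline to 27 March 2017.
Filing on 15 May 2017 missed the 27 March 2017 deadline — the action is time-barred.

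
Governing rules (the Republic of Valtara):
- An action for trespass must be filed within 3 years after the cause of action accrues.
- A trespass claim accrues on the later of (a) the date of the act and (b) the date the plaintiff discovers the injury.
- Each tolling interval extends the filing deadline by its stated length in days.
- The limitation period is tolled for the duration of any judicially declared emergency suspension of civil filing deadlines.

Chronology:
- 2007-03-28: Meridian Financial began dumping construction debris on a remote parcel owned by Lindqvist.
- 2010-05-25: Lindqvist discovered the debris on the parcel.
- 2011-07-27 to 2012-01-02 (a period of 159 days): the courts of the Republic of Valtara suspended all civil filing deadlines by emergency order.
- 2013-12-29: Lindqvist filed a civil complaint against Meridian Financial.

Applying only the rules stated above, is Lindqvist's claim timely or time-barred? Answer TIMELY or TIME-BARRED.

Taking the later of the act (2007-03-28) and discovery (2010-05-25), the claim accrued on 2010-05-25.
Adding the 3 years base period to 2010-05-25 gives a deadline of 2013-05-25, before any tolling.
The emergency suspension of filing deadlines from 2011-07-27 to 2012-01-02 tolled the period for 159 days, extending the deadline to 2013-10-31.
Lindqvist filed on 2013-12-29, after the 2013-10-31 deadline, so the action is time-barred.

TIME-BARRED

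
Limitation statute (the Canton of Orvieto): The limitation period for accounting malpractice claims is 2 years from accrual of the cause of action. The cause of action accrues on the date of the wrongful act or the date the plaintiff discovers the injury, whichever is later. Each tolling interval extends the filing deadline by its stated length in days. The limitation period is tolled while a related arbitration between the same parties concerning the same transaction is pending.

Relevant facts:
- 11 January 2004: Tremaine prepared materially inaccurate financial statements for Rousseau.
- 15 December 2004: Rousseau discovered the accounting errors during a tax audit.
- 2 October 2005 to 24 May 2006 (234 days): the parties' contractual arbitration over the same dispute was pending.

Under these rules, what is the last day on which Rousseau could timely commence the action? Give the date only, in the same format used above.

6 August 2007

Because discovery on 15 December 2004 post-dates the 11 January 2004 act, accrual under the later-of rule falls on 15 December 2004.
Adding the 2 years base period to 15 December 2004 gives a deadline of 15 December 2006, before any tolling.
The period was tolled for 234 days by the pending related arbitration (2 October 2005 to 24 May 2006), pushing the deadline to 6 August 2007.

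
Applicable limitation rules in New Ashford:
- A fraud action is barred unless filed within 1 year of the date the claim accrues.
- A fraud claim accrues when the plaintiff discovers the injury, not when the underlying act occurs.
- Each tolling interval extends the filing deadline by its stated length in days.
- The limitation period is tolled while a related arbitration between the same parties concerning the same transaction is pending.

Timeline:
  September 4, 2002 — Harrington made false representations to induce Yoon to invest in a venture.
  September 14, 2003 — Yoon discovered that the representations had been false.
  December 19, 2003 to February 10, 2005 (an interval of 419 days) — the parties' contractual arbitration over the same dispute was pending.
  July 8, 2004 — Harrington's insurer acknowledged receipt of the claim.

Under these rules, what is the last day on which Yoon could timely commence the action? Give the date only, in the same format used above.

November 7, 2005

Under the discovery rule, the claim accrued on September 14, 2003, when Yoon discovered the injury — not on the September 4, 2002 date of the underlying act.
1 year from September 14, 2003 is September 14, 2004.
Because the pending related arbitration ran from December 19, 2003 to February 10, 2005, the deadline is extended by 419 days to November 7, 2005.
Nothing else in the chronology tolls or restarts the period.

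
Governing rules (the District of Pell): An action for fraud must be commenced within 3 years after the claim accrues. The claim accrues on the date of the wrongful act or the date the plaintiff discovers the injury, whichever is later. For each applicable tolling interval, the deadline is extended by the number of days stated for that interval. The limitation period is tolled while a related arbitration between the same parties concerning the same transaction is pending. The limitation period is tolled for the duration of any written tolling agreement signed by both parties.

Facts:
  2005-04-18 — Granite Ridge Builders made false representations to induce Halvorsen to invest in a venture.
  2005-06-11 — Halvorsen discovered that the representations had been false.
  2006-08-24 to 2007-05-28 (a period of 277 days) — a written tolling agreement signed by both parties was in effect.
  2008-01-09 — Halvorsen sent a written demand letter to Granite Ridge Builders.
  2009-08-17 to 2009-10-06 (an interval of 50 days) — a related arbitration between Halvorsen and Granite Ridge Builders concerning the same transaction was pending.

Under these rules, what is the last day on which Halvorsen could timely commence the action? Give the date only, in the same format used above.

The claim accrued on 2005-06-11 — the later of the 2005-04-18 act and the 2005-06-11 discovery.
3 years from 2005-06-11 is 2008-06-11.
The written tolling agreement from 2006-08-24 to 2007-05-28 tolled the period for 277 days, extending the deadline to 2009-03-15.
The pending related arbitration from 2009-08-17 to 2009-10-06 began after the period had already run on 2009-03-15, so it has no tolling effect.
None of the other events listed affects the running of the period under the stated rules.

2009-03-15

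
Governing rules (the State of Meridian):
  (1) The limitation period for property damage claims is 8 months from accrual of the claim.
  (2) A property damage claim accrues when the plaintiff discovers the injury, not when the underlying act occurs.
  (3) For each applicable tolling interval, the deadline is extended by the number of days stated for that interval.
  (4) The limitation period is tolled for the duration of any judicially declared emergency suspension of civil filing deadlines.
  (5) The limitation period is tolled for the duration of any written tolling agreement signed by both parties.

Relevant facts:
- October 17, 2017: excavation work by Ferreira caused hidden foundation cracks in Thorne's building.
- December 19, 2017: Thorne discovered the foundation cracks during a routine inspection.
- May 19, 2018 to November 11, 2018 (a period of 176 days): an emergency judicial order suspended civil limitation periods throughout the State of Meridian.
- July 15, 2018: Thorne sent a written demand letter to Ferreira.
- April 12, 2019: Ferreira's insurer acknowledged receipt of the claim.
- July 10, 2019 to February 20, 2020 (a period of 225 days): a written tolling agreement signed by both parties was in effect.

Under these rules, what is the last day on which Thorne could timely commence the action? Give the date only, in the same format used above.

The claim did not accrue until Thorne discovered the injury on December 19, 2017; the October 17, 2017 act date does not start the clock under the stated rule.
8 months from December 19, 2017 is August 19, 2018.
The period was tolled for 176 days by the emergency suspension of filing deadlines (May 19, 2018 to November 11, 2018), pushing the deadline to February 11, 2019.
The written tolling agreement from July 10, 2019 to February 20, 2020 began after the period had already run on February 11, 2019, so it has no tolling effect.
The other events in the timeline have no effect on the limitation period under the stated rules.

February 11, 2019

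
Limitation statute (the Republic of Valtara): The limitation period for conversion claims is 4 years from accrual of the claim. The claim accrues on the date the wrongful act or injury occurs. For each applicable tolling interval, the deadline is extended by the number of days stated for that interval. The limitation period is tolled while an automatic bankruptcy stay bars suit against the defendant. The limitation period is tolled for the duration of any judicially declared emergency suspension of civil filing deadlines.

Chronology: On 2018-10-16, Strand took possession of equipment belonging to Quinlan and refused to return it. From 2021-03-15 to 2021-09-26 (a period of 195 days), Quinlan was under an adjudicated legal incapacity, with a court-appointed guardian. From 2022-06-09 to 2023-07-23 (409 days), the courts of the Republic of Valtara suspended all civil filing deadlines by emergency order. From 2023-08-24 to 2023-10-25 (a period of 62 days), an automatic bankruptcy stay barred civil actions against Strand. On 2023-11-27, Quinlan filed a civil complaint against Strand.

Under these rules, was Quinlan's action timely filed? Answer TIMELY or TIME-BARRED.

The claim accrued on 2018-10-16, when the wrongful act occurred.
The untolled deadline — 4 years after 2018-10-16 — is 2022-10-16.
The period was tolled for 409 days by the emergency suspension of filing deadlines (2022-06-09 to 2023-07-23), pushing the deadline to 2023-11-29.
Because the automatic bankruptcy stay ran from 2023-08-24 to 2023-10-25, the deadline is extended by 62 days to 2024-01-30.
The plaintiff's legal incapacity from 2021-03-15 to 2021-09-26 does not toll the period, because no stated rule makes the plaintiff's incapacity a tolling event.
The 2023-11-27 filing precedes the 2024-01-30 deadline; the claim is timely.

TIMELY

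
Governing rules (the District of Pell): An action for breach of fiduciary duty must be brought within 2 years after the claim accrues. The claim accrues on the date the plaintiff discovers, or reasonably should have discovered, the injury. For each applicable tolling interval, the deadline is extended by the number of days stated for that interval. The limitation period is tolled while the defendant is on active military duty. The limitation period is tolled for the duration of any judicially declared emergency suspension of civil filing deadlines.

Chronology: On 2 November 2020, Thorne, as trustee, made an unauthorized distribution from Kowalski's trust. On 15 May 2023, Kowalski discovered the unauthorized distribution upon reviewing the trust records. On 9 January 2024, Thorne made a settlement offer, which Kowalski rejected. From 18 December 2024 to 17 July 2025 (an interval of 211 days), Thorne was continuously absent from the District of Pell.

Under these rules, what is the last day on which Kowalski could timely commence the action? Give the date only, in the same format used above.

15 May 2025

Under the discovery rule, the claim accrued on 15 May 2023, when Kowalski discovered the injury — not on the 2 November 2020 date of the underlying act.
Adding the 2 years base period to 15 May 2023 gives a deadline of 15 May 2025, before any tolling.
The defendant's absence from the jurisdiction from 18 December 2024 to 17 July 2025 does not toll the period, because no stated rule makes the defendant's absence a tolling event.
Nothing else in the chronology tolls or restarts the period.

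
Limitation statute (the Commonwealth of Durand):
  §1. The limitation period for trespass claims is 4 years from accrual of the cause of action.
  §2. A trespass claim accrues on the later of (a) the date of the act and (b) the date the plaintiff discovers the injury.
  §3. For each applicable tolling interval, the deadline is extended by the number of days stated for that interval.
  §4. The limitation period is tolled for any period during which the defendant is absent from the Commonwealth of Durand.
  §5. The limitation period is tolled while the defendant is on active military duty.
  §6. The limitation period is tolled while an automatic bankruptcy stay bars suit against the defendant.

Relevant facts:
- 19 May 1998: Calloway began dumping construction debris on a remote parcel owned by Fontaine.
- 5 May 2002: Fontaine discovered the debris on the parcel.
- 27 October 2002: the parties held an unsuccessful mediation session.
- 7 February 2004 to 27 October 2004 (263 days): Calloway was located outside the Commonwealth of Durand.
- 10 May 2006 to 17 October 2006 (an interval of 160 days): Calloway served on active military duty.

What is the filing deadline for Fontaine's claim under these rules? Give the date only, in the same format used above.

2 July 2007

Because discovery on 5 May 2002 post-dates the 19 May 1998 act, accrual under the later-of rule falls on 5 May 2002.
The untolled deadline — 4 years after 5 May 2002 — is 5 May 2006.
Because the defendant's absence from the jurisdiction ran from 7 February 2004 to 27 October 2004, the deadline is extended by 263 days to 23 January 2007.
The defendant's active military service from 10 May 2006 to 17 October 2006 tolled the period for 160 days, extending the deadline to 2 July 2007.
Nothing else in the chronology tolls or restarts the period.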